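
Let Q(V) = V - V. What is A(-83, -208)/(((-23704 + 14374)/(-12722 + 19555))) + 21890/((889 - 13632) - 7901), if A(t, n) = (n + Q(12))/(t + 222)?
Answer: 238022429/6693146070 ≈ 0.035562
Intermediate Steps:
Q(V) = 0
A(t, n) = n/(222 + t) (A(t, n) = (n + 0)/(t + 222) = n/(222 + t))
A(-83, -208)/(((-23704 + 14374)/(-12722 + 19555))) + 21890/((889 - 13632) - 7901) = (-208/(222 - 83))/(((-23704 + 14374)/(-12722 + 19555))) + 21890/((889 - 13632) - 7901) = (-208/139)/((-9330/6833)) + 21890/(-12743 - 7901) = (-208*1/139)/((-9330*1/6833)) + 21890/(-20644) = -208/(139*(-9330/6833)) + 21890*(-1/20644) = -208/139*(-6833/9330) - 10945/10322 = 710632/648435 - 10945/10322 = 238022429/6693146070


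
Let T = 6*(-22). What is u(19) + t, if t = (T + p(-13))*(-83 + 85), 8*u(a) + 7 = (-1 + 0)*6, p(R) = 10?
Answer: -1965/8 ≈ -245.63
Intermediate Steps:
T = -132
u(a) = -13/8 (u(a) = -7/8 + ((-1 + 0)*6)/8 = -7/8 + (-1*6)/8 = -7/8 + (1/8)*(-6) = -7/8 - 3/4 = -13/8)
t = -244 (t = (-132 + 10)*(-83 + 85) = -122*2 = -244)
u(19) + t = -13/8 - 244 = -1965/8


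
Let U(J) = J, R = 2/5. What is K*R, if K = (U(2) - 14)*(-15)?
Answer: 72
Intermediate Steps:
R = ⅖ (R = 2*(⅕) = ⅖ ≈ 0.40000)
K = 180 (K = (2 - 14)*(-15) = -12*(-15) = 180)
K*R = 180*(⅖) = 72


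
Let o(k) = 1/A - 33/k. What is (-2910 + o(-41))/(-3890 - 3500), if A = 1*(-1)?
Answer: 59659/151495 ≈ 0.39380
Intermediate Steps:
A = -1
o(k) = -1 - 33/k (o(k) = 1/(-1) - 33/k = 1*(-1) - 33/k = -1 - 33/k)
(-2910 + o(-41))/(-3890 - 3500) = (-2910 + (-33 - 1*(-41))/(-41))/(-3890 - 3500) = (-2910 - (-33 + 41)/41)/(-7390) = (-2910 - 1/41*8)*(-1/7390) = (-2910 - 8/41)*(-1/7390) = -119318/41*(-1/7390) = 59659/151495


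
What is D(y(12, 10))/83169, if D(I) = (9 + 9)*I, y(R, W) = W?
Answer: 20/9241 ≈ 0.0021643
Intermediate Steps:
D(I) = 18*I
D(y(12, 10))/83169 = (18*10)/83169 = 180*(1/83169) = 20/9241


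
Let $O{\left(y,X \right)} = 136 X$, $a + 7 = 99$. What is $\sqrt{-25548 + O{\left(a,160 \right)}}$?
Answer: $2 i \sqrt{947} \approx 61.547 i$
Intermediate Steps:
$a = 92$ ($a = -7 + 99 = 92$)
$\sqrt{-25548 + O{\left(a,160 \right)}} = \sqrt{-25548 + 136 \cdot 160} = \sqrt{-25548 + 21760} = \sqrt{-3788} = 2 i \sqrt{947}$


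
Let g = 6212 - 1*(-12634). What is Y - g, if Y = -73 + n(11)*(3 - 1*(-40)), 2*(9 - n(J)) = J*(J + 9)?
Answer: -23262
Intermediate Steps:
n(J) = 9 - J*(9 + J)/2 (n(J) = 9 - J*(J + 9)/2 = 9 - J*(9 + J)/2)
g = 18846 (g = 6212 + 12634 = 18846)
Y = -4416 (Y = -73 + (9 - 9/2*11 - 1/2*11**2)*(3 - 1*(-40)) = -73 + (9 - 99/2 - 1/2*121)*(3 + 40) = -73 + (9 - 99/2 - 121/2)*43 = -73 - 101*43 = -73 - 4343 = -4416)
Y - g = -4416 - 1*18846 = -4416 - 18846 = -23262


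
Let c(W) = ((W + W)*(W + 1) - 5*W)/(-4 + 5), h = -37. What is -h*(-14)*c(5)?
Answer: -18130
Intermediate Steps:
c(W) = -5*W + 2*W*(1 + W) (c(W) = ((2*W)*(1 + W) - 5*W)/1 = (2*W*(1 + W) - 5*W)*1 = (-5*W + 2*W*(1 + W))*1 = -5*W + 2*W*(1 + W))
-h*(-14)*c(5) = -(-37*(-14))*5*(-3 + 2*5) = -518*5*(-3 + 10) = -518*5*7 = -518*35 = -1*18130 = -18130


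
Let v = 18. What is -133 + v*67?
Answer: 1073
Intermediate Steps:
-133 + v*67 = -133 + 18*67 = -133 + 1206 = 1073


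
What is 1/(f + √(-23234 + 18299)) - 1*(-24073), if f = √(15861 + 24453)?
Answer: 24073 + 1/(√40314 + I*√4935) ≈ 24073.0 - 0.0015525*I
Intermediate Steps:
f = √40314 ≈ 200.78
1/(f + √(-23234 + 18299)) - 1*(-24073) = 1/(√40314 + √(-23234 + 18299)) - 1*(-24073) = 1/(√40314 + √(-4935)) + 24073 = 1/(√40314 + I*√4935) + 24073 = 24073 + 1/(√40314 + I*√4935)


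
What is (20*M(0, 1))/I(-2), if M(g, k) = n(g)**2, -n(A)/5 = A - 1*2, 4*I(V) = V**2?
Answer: 2000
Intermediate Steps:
I(V) = V**2/4
n(A) = 10 - 5*A (n(A) = -5*(A - 1*2) = -5*(A - 2) = -5*(-2 + A) = 10 - 5*A)
M(g, k) = (10 - 5*g)**2
(20*M(0, 1))/I(-2) = (20*(25*(-2 + 0)**2))/(((1/4)*(-2)**2)) = (20*(25*(-2)**2))/(((1/4)*4)) = (20*(25*4))/1 = (20*100)*1 = 2000*1 = 2000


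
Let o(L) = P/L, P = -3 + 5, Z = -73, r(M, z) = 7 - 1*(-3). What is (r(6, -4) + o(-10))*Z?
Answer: -3577/5 ≈ -715.40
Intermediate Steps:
r(M, z) = 10 (r(M, z) = 7 + 3 = 10)
P = 2
o(L) = 2/L
(r(6, -4) + o(-10))*Z = (10 + 2/(-10))*(-73) = (10 + 2*(-⅒))*(-73) = (10 - ⅕)*(-73) = (49/5)*(-73) = -3577/5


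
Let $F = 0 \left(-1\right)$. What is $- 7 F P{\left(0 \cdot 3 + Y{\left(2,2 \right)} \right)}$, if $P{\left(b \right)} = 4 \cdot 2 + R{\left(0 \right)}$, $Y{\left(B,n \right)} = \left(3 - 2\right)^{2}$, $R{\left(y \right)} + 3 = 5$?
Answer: $0$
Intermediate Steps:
$R{\left(y \right)} = 2$ ($R{\left(y \right)} = -3 + 5 = 2$)
$Y{\left(B,n \right)} = 1$ ($Y{\left(B,n \right)} = 1^{2} = 1$)
$P{\left(b \right)} = 10$ ($P{\left(b \right)} = 4 \cdot 2 + 2 = 8 + 2 = 10$)
$F = 0$
$- 7 F P{\left(0 \cdot 3 + Y{\left(2,2 \right)} \right)} = \left(-7\right) 0 \cdot 10 = 0 \cdot 10 = 0$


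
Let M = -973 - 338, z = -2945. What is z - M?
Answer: -1634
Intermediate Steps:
M = -1311
z - M = -2945 - 1*(-1311) = -2945 + 1311 = -1634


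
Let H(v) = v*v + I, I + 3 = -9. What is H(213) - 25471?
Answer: 19886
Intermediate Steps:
I = -12 (I = -3 - 9 = -12)
H(v) = -12 + v² (H(v) = v*v - 12 = v² - 12 = -12 + v²)
H(213) - 25471 = (-12 + 213²) - 25471 = (-12 + 45369) - 25471 = 45357 - 25471 = 19886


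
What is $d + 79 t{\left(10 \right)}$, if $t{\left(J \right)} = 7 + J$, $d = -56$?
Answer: $1287$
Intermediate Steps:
$d + 79 t{\left(10 \right)} = -56 + 79 \left(7 + 10\right) = -56 + 79 \cdot 17 = -56 + 1343 = 1287$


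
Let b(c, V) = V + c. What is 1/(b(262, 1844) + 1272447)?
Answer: 1/1274553 ≈ 7.8459e-7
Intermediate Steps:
1/(b(262, 1844) + 1272447) = 1/((1844 + 262) + 1272447) = 1/(2106 + 1272447) = 1/1274553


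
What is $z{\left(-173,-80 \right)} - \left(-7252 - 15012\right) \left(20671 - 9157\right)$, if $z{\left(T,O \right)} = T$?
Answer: $256347523$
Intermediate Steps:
$z{\left(-173,-80 \right)} - \left(-7252 - 15012\right) \left(20671 - 9157\right) = -173 - \left(-7252 - 15012\right) \left(20671 - 9157\right) = -173 - \left(-22264\right) 11514 = -173 - -256347696 = -173 + 256347696 = 256347523$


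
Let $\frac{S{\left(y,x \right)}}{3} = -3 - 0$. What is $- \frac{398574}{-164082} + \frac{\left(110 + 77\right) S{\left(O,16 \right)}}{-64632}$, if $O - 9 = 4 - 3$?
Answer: $\frac{1446488043}{589163768} \approx 2.4552$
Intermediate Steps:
$O = 10$ ($O = 9 + \left(4 - 3\right) = 9 + 1 = 10$)
$S{\left(y,x \right)} = -9$ ($S{\left(y,x \right)} = 3 \left(-3 - 0\right) = 3 \left(-3 + 0\right) = 3 \left(-3\right) = -9$)
$- \frac{398574}{-164082} + \frac{\left(110 + 77\right) S{\left(O,16 \right)}}{-64632} = - \frac{398574}{-164082} + \frac{\left(110 + 77\right) \left(-9\right)}{-64632} = \left(-398574\right) \left(- \frac{1}{164082}\right) + 187 \left(-9\right) \left(- \frac{1}{64632}\right) = \frac{66429}{27347} - - \frac{561}{21544} = \frac{66429}{27347} + \frac{561}{21544} = \frac{1446488043}{589163768}$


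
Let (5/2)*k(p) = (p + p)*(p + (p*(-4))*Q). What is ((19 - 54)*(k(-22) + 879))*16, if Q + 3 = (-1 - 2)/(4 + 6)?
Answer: -17856272/5 ≈ -3.5713e+6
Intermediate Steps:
Q = -33/10 (Q = -3 + (-1 - 2)/(4 + 6) = -3 - 3/10 = -33/10 ≈ -3.3000)
k(p) = 284*p²/25 (k(p) = 2*((p + p)*(p + (p*(-4))*(-33/10)))/5 = 2*((2*p)*(p - 4*p*(-33/10)))/5 = 2*((2*p)*(p + 66*p/5))/5 = 2*((2*p)*(71*p/5))/5 = 2*(142*p²/5)/5 = 284*p²/25)
((19 - 54)*(k(-22) + 879))*16 = ((19 - 54)*((284/25)*(-22)² + 879))*16 = -35*((284/25)*484 + 879)*16 = -35*(137456/25 + 879)*16 = -35*159431/25*16 = -1116017/5*16 = -17856272/5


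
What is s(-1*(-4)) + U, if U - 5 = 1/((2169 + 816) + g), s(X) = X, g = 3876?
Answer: 61750/6861 ≈ 9.0002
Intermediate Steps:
U = 34306/6861 (U = 5 + 1/((2169 + 816) + 3876) = 5 + 1/(2985 + 3876) = 5 + 1/6861 = 34306/6861 ≈ 5.0001)
s(-1*(-4)) + U = -1*(-4) + 34306/6861 = 4 + 34306/6861 = 61750/6861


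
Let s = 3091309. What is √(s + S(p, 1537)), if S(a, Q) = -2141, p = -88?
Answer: 4*√193073 ≈ 1757.6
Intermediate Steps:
√(s + S(p, 1537)) = √(3091309 - 2141) = √3089168 = 4*√193073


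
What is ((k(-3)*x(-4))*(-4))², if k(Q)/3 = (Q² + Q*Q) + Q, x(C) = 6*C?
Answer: 18662400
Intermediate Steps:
k(Q) = 3*Q + 6*Q² (k(Q) = 3*((Q² + Q*Q) + Q) = 3*((Q² + Q²) + Q) = 3*(2*Q² + Q) = 3*(Q + 2*Q²) = 3*Q + 6*Q²)
((k(-3)*x(-4))*(-4))² = (((3*(-3)*(1 + 2*(-3)))*(6*(-4)))*(-4))² = (((3*(-3)*(1 - 6))*(-24))*(-4))² = (((3*(-3)*(-5))*(-24))*(-4))² = ((45*(-24))*(-4))² = (-1080*(-4))² = 4320² = 18662400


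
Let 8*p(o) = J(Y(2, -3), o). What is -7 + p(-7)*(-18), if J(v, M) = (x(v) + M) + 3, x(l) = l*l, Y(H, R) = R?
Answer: -73/4 ≈ -18.250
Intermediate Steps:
x(l) = l²
J(v, M) = 3 + M + v² (J(v, M) = (v² + M) + 3 = (M + v²) + 3 = 3 + M + v²)
p(o) = 3/2 + o/8 (p(o) = (3 + o + (-3)²)/8 = (3 + o + 9)/8 = (12 + o)/8 = 3/2 + o/8)
-7 + p(-7)*(-18) = -7 + (3/2 + (⅛)*(-7))*(-18) = -7 + (3/2 - 7/8)*(-18) = -7 + (5/8)*(-18) = -7 - 45/4 = -73/4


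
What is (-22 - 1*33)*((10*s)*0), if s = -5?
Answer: 0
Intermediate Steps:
(-22 - 1*33)*((10*s)*0) = (-22 - 1*33)*((10*(-5))*0) = (-22 - 33)*(-50*0) = -55*0 = 0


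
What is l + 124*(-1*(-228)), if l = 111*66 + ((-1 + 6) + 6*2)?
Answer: 35615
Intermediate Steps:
l = 7343 (l = 7326 + (5 + 12) = 7326 + 17 = 7343)
l + 124*(-1*(-228)) = 7343 + 124*(-1*(-228)) = 7343 + 124*228 = 7343 + 28272 = 35615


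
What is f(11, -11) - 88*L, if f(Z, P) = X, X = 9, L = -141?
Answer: 12417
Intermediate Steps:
f(Z, P) = 9
f(11, -11) - 88*L = 9 - 88*(-141) = 9 + 12408 = 12417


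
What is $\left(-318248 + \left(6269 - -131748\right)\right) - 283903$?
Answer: $-464134$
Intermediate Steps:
$\left(-318248 + \left(6269 - -131748\right)\right) - 283903 = \left(-318248 + \left(6269 + 131748\right)\right) - 283903 = \left(-318248 + 138017\right) - 283903 = -180231 - 283903 = -464134$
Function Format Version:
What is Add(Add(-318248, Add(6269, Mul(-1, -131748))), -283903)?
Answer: -464134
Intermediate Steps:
Add(Add(-318248, Add(6269, Mul(-1, -131748))), -283903) = Add(Add(-318248, Add(6269, 131748)), -283903) = Add(Add(-318248, 138017), -283903) = Add(-180231, -283903) = -464134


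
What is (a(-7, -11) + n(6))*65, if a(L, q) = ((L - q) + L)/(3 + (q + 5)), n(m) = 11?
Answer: 780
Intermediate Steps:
a(L, q) = (-q + 2*L)/(8 + q) (a(L, q) = (-q + 2*L)/(3 + (5 + q)) = (-q + 2*L)/(8 + q))
(a(-7, -11) + n(6))*65 = ((-1*(-11) + 2*(-7))/(8 - 11) + 11)*65 = ((11 - 14)/(-3) + 11)*65 = (-⅓*(-3) + 11)*65 = (1 + 11)*65 = 12*65 = 780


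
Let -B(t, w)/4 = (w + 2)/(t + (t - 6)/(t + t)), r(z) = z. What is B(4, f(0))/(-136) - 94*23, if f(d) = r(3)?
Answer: -110260/51 ≈ -2162.0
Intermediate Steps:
f(d) = 3
B(t, w) = -4*(2 + w)/(t + (-6 + t)/(2*t)) (B(t, w) = -4*(w + 2)/(t + (t - 6)/(t + t)) = -4*(2 + w)/(t + (-6 + t)/((2*t))) = -4*(2 + w)/(t + (-6 + t)*(1/(2*t))) = -4*(2 + w)/(t + (-6 + t)/(2*t)))
B(4, f(0))/(-136) - 94*23 = -8*4*(2 + 3)/(-6 + 4 + 2*4²)/(-136) - 94*23 = -8*4*5/(-6 + 4 + 2*16)*(-1/136) - 2162 = -8*4*5/(-6 + 4 + 32)*(-1/136) - 2162 = -8*4*5/30*(-1/136) - 2162 = -8*4*1/30*5*(-1/136) - 2162 = -16/3*(-1/136) - 2162 = 2/51 - 2162 = -110260/51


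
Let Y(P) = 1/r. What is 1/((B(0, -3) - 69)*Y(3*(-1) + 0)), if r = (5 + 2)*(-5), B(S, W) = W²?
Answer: 7/12 ≈ 0.58333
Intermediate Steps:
r = -35 (r = 7*(-5) = -35)
Y(P) = -1/35 (Y(P) = 1/(-35) = -1/35)
1/((B(0, -3) - 69)*Y(3*(-1) + 0)) = 1/(((-3)² - 69)*(-1/35)) = 1/((9 - 69)*(-1/35)) = 1/(-60*(-1/35)) = 1/(12/7) = 7/12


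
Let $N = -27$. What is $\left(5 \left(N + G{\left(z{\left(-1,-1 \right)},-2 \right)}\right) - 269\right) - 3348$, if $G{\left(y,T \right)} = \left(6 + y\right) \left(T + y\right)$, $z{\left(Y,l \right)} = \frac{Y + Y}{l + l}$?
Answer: $-3787$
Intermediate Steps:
$z{\left(Y,l \right)} = \frac{Y}{l}$ ($z{\left(Y,l \right)} = \frac{2 Y}{2 l} = 2 Y \frac{1}{2 l} = \frac{Y}{l}$)
$\left(5 \left(N + G{\left(z{\left(-1,-1 \right)},-2 \right)}\right) - 269\right) - 3348 = \left(5 \left(-27 + \left(\left(- \frac{1}{-1}\right)^{2} + 6 \left(-2\right) + 6 \left(- \frac{1}{-1}\right) - 2 \left(- \frac{1}{-1}\right)\right)\right) - 269\right) - 3348 = \left(5 \left(-27 + \left(\left(\left(-1\right) \left(-1\right)\right)^{2} - 12 + 6 \left(\left(-1\right) \left(-1\right)\right) - 2 \left(\left(-1\right) \left(-1\right)\right)\right)\right) - 269\right) - 3348 = \left(5 \left(-27 + \left(1^{2} - 12 + 6 \cdot 1 - 2\right)\right) - 269\right) - 3348 = \left(5 \left(-27 + \left(1 - 12 + 6 - 2\right)\right) - 269\right) - 3348 = \left(5 \left(-27 - 7\right) - 269\right) - 3348 = \left(5 \left(-34\right) - 269\right) - 3348 = \left(-170 - 269\right) - 3348 = -439 - 3348 = -3787$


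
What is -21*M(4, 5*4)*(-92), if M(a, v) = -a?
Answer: -7728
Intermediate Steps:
-21*M(4, 5*4)*(-92) = -(-21)*4*(-92) = -21*(-4)*(-92) = 84*(-92) = -7728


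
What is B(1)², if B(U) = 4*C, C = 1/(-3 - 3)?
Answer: 4/9 ≈ 0.44444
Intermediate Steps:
C = -⅙ (C = 1/(-6) = -⅙ ≈ -0.16667)
B(U) = -⅔ (B(U) = 4*(-⅙) = -⅔)
B(1)² = (-⅔)² = 4/9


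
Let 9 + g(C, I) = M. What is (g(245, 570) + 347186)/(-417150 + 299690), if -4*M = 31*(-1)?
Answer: -1388739/469840 ≈ -2.9558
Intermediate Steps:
M = 31/4 (M = -31*(-1)/4 = -¼*(-31) = 31/4 ≈ 7.7500)
g(C, I) = -5/4 (g(C, I) = -9 + 31/4 = -5/4)
(g(245, 570) + 347186)/(-417150 + 299690) = (-5/4 + 347186)/(-417150 + 299690) = (1388739/4)/(-117460) = (1388739/4)*(-1/117460) = -1388739/469840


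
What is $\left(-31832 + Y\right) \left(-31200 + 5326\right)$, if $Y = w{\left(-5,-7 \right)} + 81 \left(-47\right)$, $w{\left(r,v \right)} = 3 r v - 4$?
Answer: $919510212$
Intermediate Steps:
$w{\left(r,v \right)} = -4 + 3 r v$ ($w{\left(r,v \right)} = 3 r v - 4 = -4 + 3 r v$)
$Y = -3706$ ($Y = \left(-4 + 3 \left(-5\right) \left(-7\right)\right) + 81 \left(-47\right) = \left(-4 + 105\right) - 3807 = 101 - 3807 = -3706$)
$\left(-31832 + Y\right) \left(-31200 + 5326\right) = \left(-31832 - 3706\right) \left(-31200 + 5326\right) = \left(-35538\right) \left(-25874\right) = 919510212$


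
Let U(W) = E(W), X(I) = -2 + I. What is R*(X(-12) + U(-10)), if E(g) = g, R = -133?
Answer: 3192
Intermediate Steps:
U(W) = W
R*(X(-12) + U(-10)) = -133*((-2 - 12) - 10) = -133*(-14 - 10) = -133*(-24) = 3192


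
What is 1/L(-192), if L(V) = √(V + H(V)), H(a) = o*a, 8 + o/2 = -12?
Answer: √13/312 ≈ 0.011556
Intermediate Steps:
o = -40 (o = -16 + 2*(-12) = -16 - 24 = -40)
H(a) = -40*a
L(V) = √39*√(-V) (L(V) = √(V - 40*V) = √(-39*V) = √39*√(-V))
1/L(-192) = 1/(√39*√(-1*(-192))) = 1/(√39*√192) = 1/(√39*(8*√3)) = 1/(24*√13) = √13/312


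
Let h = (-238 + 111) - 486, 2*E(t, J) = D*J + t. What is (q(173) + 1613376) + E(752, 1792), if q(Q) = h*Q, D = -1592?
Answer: 81271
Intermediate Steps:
E(t, J) = t/2 - 796*J (E(t, J) = (-1592*J + t)/2 = (t - 1592*J)/2 = t/2 - 796*J)
h = -613 (h = -127 - 486 = -613)
q(Q) = -613*Q
(q(173) + 1613376) + E(752, 1792) = (-613*173 + 1613376) + ((½)*752 - 796*1792) = (-106049 + 1613376) + (376 - 1426432) = 1507327 - 1426056 = 81271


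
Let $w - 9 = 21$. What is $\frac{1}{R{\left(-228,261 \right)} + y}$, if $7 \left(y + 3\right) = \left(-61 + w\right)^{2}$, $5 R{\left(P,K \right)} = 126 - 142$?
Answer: $\frac{35}{4588} \approx 0.0076286$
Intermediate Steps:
$w = 30$ ($w = 9 + 21 = 30$)
$R{\left(P,K \right)} = - \frac{16}{5}$ ($R{\left(P,K \right)} = \frac{126 - 142}{5} = \frac{1}{5} \left(-16\right) = - \frac{16}{5}$)
$y = \frac{940}{7}$ ($y = -3 + \frac{\left(-61 + 30\right)^{2}}{7} = -3 + \frac{\left(-31\right)^{2}}{7} = -3 + \frac{1}{7} \cdot 961 = -3 + \frac{961}{7} = \frac{940}{7} \approx 134.29$)
$\frac{1}{R{\left(-228,261 \right)} + y} = \frac{1}{- \frac{16}{5} + \frac{940}{7}} = \frac{1}{\frac{4588}{35}} = \frac{35}{4588}$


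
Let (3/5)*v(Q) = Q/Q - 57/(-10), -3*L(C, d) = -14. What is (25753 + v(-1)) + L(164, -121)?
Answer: 154613/6 ≈ 25769.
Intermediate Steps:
L(C, d) = 14/3 (L(C, d) = -1/3*(-14) = 14/3)
v(Q) = 67/6 (v(Q) = 5*(Q/Q - 57/(-10))/3 = 5*(1 - 57*(-1/10))/3 = 5*(1 + 57/10)/3 = (5/3)*(67/10) = 67/6)
(25753 + v(-1)) + L(164, -121) = (25753 + 67/6) + 14/3 = 154585/6 + 14/3 = 154613/6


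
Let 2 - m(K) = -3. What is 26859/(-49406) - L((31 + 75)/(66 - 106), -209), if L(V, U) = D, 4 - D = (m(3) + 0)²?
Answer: 144381/7058 ≈ 20.456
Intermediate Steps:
m(K) = 5 (m(K) = 2 - 1*(-3) = 2 + 3 = 5)
D = -21 (D = 4 - (5 + 0)² = 4 - 1*5² = 4 - 1*25 = 4 - 25 = -21)
L(V, U) = -21
26859/(-49406) - L((31 + 75)/(66 - 106), -209) = 26859/(-49406) - 1*(-21) = 26859*(-1/49406) + 21 = -3837/7058 + 21 = 144381/7058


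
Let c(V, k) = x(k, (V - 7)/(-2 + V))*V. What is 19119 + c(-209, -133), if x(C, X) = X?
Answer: 3988965/211 ≈ 18905.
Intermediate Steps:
c(V, k) = V*(-7 + V)/(-2 + V) (c(V, k) = ((V - 7)/(-2 + V))*V = ((-7 + V)/(-2 + V))*V = V*(-7 + V)/(-2 + V))
19119 + c(-209, -133) = 19119 - 209*(-7 - 209)/(-2 - 209) = 19119 - 209*(-216)/(-211) = 19119 - 209*(-1/211)*(-216) = 19119 - 45144/211 = 3988965/211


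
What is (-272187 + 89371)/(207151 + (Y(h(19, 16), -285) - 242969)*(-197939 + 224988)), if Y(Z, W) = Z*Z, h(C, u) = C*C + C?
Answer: 91408/1332992865 ≈ 6.8574e-5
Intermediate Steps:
h(C, u) = C + C**2 (h(C, u) = C**2 + C = C + C**2)
Y(Z, W) = Z**2
(-272187 + 89371)/(207151 + (Y(h(19, 16), -285) - 242969)*(-197939 + 224988)) = (-272187 + 89371)/(207151 + ((19*(1 + 19))**2 - 242969)*(-197939 + 224988)) = -182816/(207151 + ((19*20)**2 - 242969)*27049) = -182816/(207151 + (380**2 - 242969)*27049) = -182816/(207151 + (144400 - 242969)*27049) = -182816/(207151 - 98569*27049) = -182816/(207151 - 2666192881) = -182816/(-2665985730) = -182816*(-1/2665985730) = 91408/1332992865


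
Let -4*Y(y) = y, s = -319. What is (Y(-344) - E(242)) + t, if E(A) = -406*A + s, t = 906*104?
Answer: 192881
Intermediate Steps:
Y(y) = -y/4
t = 94224
E(A) = -319 - 406*A (E(A) = -406*A - 319 = -319 - 406*A)
(Y(-344) - E(242)) + t = (-1/4*(-344) - (-319 - 406*242)) + 94224 = (86 - (-319 - 98252)) + 94224 = (86 - 1*(-98571)) + 94224 = (86 + 98571) + 94224 = 98657 + 94224 = 192881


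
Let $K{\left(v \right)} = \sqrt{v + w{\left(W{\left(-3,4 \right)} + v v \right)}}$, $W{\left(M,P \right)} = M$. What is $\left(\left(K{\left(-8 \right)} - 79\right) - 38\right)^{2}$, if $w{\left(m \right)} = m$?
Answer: $\left(117 - \sqrt{53}\right)^{2} \approx 12038.0$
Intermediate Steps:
$K{\left(v \right)} = \sqrt{-3 + v + v^{2}}$ ($K{\left(v \right)} = \sqrt{v + \left(-3 + v v\right)} = \sqrt{v + \left(-3 + v^{2}\right)} = \sqrt{-3 + v + v^{2}}$)
$\left(\left(K{\left(-8 \right)} - 79\right) - 38\right)^{2} = \left(\left(\sqrt{-3 - 8 + \left(-8\right)^{2}} - 79\right) - 38\right)^{2} = \left(\left(\sqrt{-3 - 8 + 64} - 79\right) - 38\right)^{2} = \left(\left(\sqrt{53} - 79\right) - 38\right)^{2} = \left(\left(-79 + \sqrt{53}\right) - 38\right)^{2} = \left(-117 + \sqrt{53}\right)^{2}$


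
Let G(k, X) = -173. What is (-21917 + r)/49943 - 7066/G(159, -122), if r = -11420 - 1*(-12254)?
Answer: 349249879/8640139 ≈ 40.422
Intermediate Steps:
r = 834 (r = -11420 + 12254 = 834)
(-21917 + r)/49943 - 7066/G(159, -122) = (-21917 + 834)/49943 - 7066/(-173) = -21083*1/49943 - 7066*(-1/173) = -21083/49943 + 7066/173 = 349249879/8640139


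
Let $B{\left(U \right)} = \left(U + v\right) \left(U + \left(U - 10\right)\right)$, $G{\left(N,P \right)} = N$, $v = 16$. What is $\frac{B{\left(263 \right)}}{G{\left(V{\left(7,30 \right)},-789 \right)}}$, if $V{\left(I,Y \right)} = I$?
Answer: $\frac{143964}{7} \approx 20566.0$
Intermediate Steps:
$B{\left(U \right)} = \left(-10 + 2 U\right) \left(16 + U\right)$ ($B{\left(U \right)} = \left(U + 16\right) \left(U + \left(U - 10\right)\right) = \left(16 + U\right) \left(U + \left(-10 + U\right)\right) = \left(16 + U\right) \left(-10 + 2 U\right) = \left(-10 + 2 U\right) \left(16 + U\right)$)
$\frac{B{\left(263 \right)}}{G{\left(V{\left(7,30 \right)},-789 \right)}} = \frac{-160 + 2 \cdot 263^{2} + 22 \cdot 263}{7} = \left(-160 + 2 \cdot 69169 + 5786\right) \frac{1}{7} = \left(-160 + 138338 + 5786\right) \frac{1}{7} = 143964 \cdot \frac{1}{7} = \frac{143964}{7}$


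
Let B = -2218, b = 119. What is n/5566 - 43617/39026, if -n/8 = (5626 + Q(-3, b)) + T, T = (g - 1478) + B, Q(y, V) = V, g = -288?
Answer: -396285255/108609358 ≈ -3.6487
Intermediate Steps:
T = -3984 (T = (-288 - 1478) - 2218 = -1766 - 2218 = -3984)
n = -14088 (n = -8*((5626 + 119) - 3984) = -8*(5745 - 3984) = -8*1761 = -14088)
n/5566 - 43617/39026 = -14088/5566 - 43617/39026 = -14088*1/5566 - 43617*1/39026 = -7044/2783 - 43617/39026 = -396285255/108609358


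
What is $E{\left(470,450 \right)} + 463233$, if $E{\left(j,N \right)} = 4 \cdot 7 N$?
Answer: $475833$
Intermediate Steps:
$E{\left(j,N \right)} = 28 N$
$E{\left(470,450 \right)} + 463233 = 28 \cdot 450 + 463233 = 12600 + 463233 = 475833$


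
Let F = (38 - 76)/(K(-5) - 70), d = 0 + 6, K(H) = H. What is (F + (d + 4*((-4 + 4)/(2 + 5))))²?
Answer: 238144/5625 ≈ 42.337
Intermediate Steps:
d = 6
F = 38/75 (F = (38 - 76)/(-5 - 70) = -38/(-75) = -38*(-1/75) = 38/75 ≈ 0.50667)
(F + (d + 4*((-4 + 4)/(2 + 5))))² = (38/75 + (6 + 4*((-4 + 4)/(2 + 5))))² = (38/75 + (6 + 4*(0/7)))² = (38/75 + (6 + 4*(0*(⅐))))² = (38/75 + (6 + 4*0))² = (38/75 + (6 + 0))² = (38/75 + 6)² = (488/75)² = 238144/5625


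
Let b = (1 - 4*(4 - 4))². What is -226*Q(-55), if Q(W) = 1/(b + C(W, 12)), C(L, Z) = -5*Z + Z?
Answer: 226/47 ≈ 4.8085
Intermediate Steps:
C(L, Z) = -4*Z
b = 1 (b = (1 - 4*0)² = (1 + 0)² = 1² = 1)
Q(W) = -1/47 (Q(W) = 1/(1 - 4*12) = 1/(1 - 48) = 1/(-47) = -1/47)
-226*Q(-55) = -226*(-1/47) = 226/47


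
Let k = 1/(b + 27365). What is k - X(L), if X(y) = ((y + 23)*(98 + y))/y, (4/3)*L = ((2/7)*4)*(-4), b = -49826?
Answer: 113170987/209636 ≈ 539.84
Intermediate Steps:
k = -1/22461 (k = 1/(-49826 + 27365) = 1/(-22461) = -1/22461 ≈ -4.4522e-5)
L = -24/7 (L = 3*(((2/7)*4)*(-4))/4 = 3*((8/7)*(-4))/4 = (¾)*(-32/7) = -24/7 ≈ -3.4286)
X(y) = (23 + y)*(98 + y)/y (X(y) = ((23 + y)*(98 + y))/y = (23 + y)*(98 + y)/y)
k - X(L) = -1/22461 - (121 - 24/7 + 2254/(-24/7)) = -1/22461 - (121 - 24/7 + 2254*(-7/24)) = -1/22461 - (121 - 24/7 - 7889/12) = -1/22461 - 1*(-45347/84) = -1/22461 + 45347/84 = 113170987/209636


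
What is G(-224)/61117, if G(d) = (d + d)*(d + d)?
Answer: 28672/8731 ≈ 3.2839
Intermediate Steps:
G(d) = 4*d**2 (G(d) = (2*d)*(2*d) = 4*d**2)
G(-224)/61117 = (4*(-224)**2)/61117 = (4*50176)*(1/61117) = 200704*(1/61117) = 28672/8731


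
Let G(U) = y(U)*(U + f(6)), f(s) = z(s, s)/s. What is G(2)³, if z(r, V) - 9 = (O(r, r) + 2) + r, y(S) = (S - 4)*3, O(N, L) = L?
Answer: -42875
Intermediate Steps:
y(S) = -12 + 3*S (y(S) = (-4 + S)*3 = -12 + 3*S)
z(r, V) = 11 + 2*r (z(r, V) = 9 + ((r + 2) + r) = 9 + ((2 + r) + r) = 9 + (2 + 2*r) = 11 + 2*r)
f(s) = (11 + 2*s)/s
G(U) = (-12 + 3*U)*(23/6 + U) (G(U) = (-12 + 3*U)*(U + (2 + 11/6)) = (-12 + 3*U)*(U + 23/6) = (-12 + 3*U)*(23/6 + U))
G(2)³ = ((-4 + 2)*(23 + 6*2)/2)³ = ((½)*(-2)*(23 + 12))³ = ((½)*(-2)*35)³ = (-35)³ = -42875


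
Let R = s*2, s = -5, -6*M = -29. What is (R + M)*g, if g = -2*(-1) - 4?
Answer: 31/3 ≈ 10.333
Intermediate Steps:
M = 29/6 (M = -⅙*(-29) = 29/6 ≈ 4.8333)
g = -2 (g = 2 - 4 = -2)
R = -10 (R = -5*2 = -10)
(R + M)*g = (-10 + 29/6)*(-2) = -31/6*(-2) = 31/3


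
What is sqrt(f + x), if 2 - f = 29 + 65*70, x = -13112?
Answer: 133*I ≈ 133.0*I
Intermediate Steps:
f = -4577 (f = 2 - (29 + 65*70) = 2 - (29 + 4550) = 2 - 1*4579 = 2 - 4579 = -4577)
sqrt(f + x) = sqrt(-4577 - 13112) = sqrt(-17689) = 133*I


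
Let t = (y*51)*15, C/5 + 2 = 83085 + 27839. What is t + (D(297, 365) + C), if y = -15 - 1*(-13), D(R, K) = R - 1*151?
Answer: 553226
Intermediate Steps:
D(R, K) = -151 + R (D(R, K) = R - 151 = -151 + R)
y = -2 (y = -15 + 13 = -2)
C = 554610 (C = -10 + 5*(83085 + 27839) = -10 + 5*110924 = -10 + 554620 = 554610)
t = -1530 (t = -2*51*15 = -102*15 = -1530)
t + (D(297, 365) + C) = -1530 + ((-151 + 297) + 554610) = -1530 + (146 + 554610) = -1530 + 554756 = 553226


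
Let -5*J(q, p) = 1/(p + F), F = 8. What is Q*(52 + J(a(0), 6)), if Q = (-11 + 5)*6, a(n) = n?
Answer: -65502/35 ≈ -1871.5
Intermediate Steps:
J(q, p) = -1/(5*(8 + p)) (J(q, p) = -1/(5*(p + 8)) = -1/(5*(8 + p)))
Q = -36 (Q = -6*6 = -36)
Q*(52 + J(a(0), 6)) = -36*(52 - 1/(40 + 5*6)) = -36*(52 - 1/(40 + 30)) = -36*(52 - 1/70) = -36*3639/70 = -65502/35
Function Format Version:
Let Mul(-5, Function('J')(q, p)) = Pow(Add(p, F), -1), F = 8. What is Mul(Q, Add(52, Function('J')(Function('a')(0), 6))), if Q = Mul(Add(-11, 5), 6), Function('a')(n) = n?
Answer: Rational(-65502, 35) ≈ -1871.5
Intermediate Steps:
Function('J')(q, p) = Mul(Rational(-1, 5), Pow(Add(8, p), -1)) (Function('J')(q, p) = Mul(Rational(-1, 5), Pow(Add(p, 8), -1)) = Mul(Rational(-1, 5), Pow(Add(8, p), -1)))
Q = -36 (Q = Mul(-6, 6) = -36)
Mul(Q, Add(52, Function('J')(Function('a')(0), 6))) = Mul(-36, Add(52, Mul(-1, Pow(Add(40, Mul(5, 6)), -1)))) = Mul(-36, Add(52, Mul(-1, Pow(Add(40, 30), -1)))) = Mul(-36, Add(52, Mul(-1, Pow(70, -1)))) = Mul(-36, Add(52, Mul(-1, Rational(1, 70)))) = Mul(-36, Add(52, Rational(-1, 70))) = Mul(-36, Rational(3639, 70)) = Rational(-65502, 35)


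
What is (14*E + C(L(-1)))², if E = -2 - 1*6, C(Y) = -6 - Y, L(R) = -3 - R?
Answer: 13456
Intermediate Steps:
E = -8 (E = -2 - 6 = -8)
(14*E + C(L(-1)))² = (14*(-8) + (-6 - (-3 - 1*(-1))))² = (-112 + (-6 - (-3 + 1)))² = (-112 + (-6 - 1*(-2)))² = (-112 + (-6 + 2))² = (-112 - 4)² = (-116)² = 13456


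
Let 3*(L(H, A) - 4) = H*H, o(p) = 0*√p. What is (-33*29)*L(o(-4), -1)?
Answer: -3828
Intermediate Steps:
o(p) = 0
L(H, A) = 4 + H²/3 (L(H, A) = 4 + (H*H)/3 = 4 + H²/3)
(-33*29)*L(o(-4), -1) = (-33*29)*(4 + (⅓)*0²) = -957*(4 + (⅓)*0) = -957*(4 + 0) = -957*4 = -3828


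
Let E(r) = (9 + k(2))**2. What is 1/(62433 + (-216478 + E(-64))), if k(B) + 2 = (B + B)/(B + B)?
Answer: -1/153981 ≈ -6.4943e-6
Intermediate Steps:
k(B) = -1 (k(B) = -2 + (B + B)/(B + B) = -2 + (2*B)/((2*B)) = -2 + (2*B)*(1/(2*B)) = -2 + 1 = -1)
E(r) = 64 (E(r) = (9 - 1)**2 = 8**2 = 64)
1/(62433 + (-216478 + E(-64))) = 1/(62433 + (-216478 + 64)) = 1/(62433 - 216414) = 1/(-153981) = -1/153981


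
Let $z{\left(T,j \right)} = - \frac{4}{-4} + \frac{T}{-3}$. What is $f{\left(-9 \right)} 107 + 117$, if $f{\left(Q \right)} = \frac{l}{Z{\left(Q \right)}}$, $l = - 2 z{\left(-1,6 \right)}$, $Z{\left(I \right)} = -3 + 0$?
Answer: $\frac{1909}{9} \approx 212.11$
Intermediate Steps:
$z{\left(T,j \right)} = 1 - \frac{T}{3}$ ($z{\left(T,j \right)} = \left(-4\right) \left(- \frac{1}{4}\right) + T \left(- \frac{1}{3}\right) = 1 - \frac{T}{3}$)
$Z{\left(I \right)} = -3$
$l = - \frac{8}{3}$ ($l = - 2 \left(1 - - \frac{1}{3}\right) = - 2 \left(1 + \frac{1}{3}\right) = \left(-2\right) \frac{4}{3} = - \frac{8}{3} \approx -2.6667$)
$f{\left(Q \right)} = \frac{8}{9}$ ($f{\left(Q \right)} = - \frac{8}{3 \left(-3\right)} = \left(- \frac{8}{3}\right) \left(- \frac{1}{3}\right) = \frac{8}{9}$)
$f{\left(-9 \right)} 107 + 117 = \frac{8}{9} \cdot 107 + 117 = \frac{856}{9} + 117 = \frac{1909}{9}$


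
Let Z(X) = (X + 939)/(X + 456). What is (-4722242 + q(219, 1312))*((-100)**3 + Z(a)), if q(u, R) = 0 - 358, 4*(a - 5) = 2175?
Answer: 18980101295807400/4019 ≈ 4.7226e+12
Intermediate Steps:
a = 2195/4 (a = 5 + (1/4)*2175 = 5 + 2175/4 = 2195/4 ≈ 548.75)
q(u, R) = -358
Z(X) = (939 + X)/(456 + X)
(-4722242 + q(219, 1312))*((-100)**3 + Z(a)) = (-4722242 - 358)*((-100)**3 + (939 + 2195/4)/(456 + 2195/4)) = -4722600*(-1000000 + (5951/4)/(4019/4)) = -4722600*(-1000000 + (4/4019)*(5951/4)) = -4722600*(-1000000 + 5951/4019) = -4722600*(-4018994049/4019) = 18980101295807400/4019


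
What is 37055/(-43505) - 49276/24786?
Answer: -306219761/107831493 ≈ -2.8398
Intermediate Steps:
37055/(-43505) - 49276/24786 = 37055*(-1/43505) - 49276*1/24786 = -7411/8701 - 24638/12393 = -306219761/107831493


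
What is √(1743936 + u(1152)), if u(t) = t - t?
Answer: 8*√27249 ≈ 1320.6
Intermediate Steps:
u(t) = 0
√(1743936 + u(1152)) = √(1743936 + 0) = √1743936 = 8*√27249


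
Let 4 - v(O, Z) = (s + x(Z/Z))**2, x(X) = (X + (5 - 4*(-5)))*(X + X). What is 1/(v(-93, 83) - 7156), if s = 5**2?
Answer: -1/13081 ≈ -7.6447e-5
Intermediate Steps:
s = 25
x(X) = 2*X*(25 + X) (x(X) = (X + (5 + 20))*(2*X) = (X + 25)*(2*X) = (25 + X)*(2*X) = 2*X*(25 + X))
v(O, Z) = -5925 (v(O, Z) = 4 - (25 + 2*(Z/Z)*(25 + Z/Z))**2 = 4 - (25 + 2*1*(25 + 1))**2 = 4 - (25 + 2*1*26)**2 = 4 - (25 + 52)**2 = 4 - 1*77**2 = 4 - 1*5929 = 4 - 5929 = -5925)
1/(v(-93, 83) - 7156) = 1/(-5925 - 7156) = 1/(-13081) = -1/13081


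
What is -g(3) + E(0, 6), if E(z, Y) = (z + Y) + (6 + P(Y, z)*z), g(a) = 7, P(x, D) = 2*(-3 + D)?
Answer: 5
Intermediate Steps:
P(x, D) = -6 + 2*D
E(z, Y) = 6 + Y + z + z*(-6 + 2*z) (E(z, Y) = (z + Y) + (6 + (-6 + 2*z)*z) = (Y + z) + (6 + z*(-6 + 2*z)) = 6 + Y + z + z*(-6 + 2*z))
-g(3) + E(0, 6) = -1*7 + (6 + 6 + 0 + 2*0*(-3 + 0)) = -7 + (6 + 6 + 0 + 2*0*(-3)) = -7 + (6 + 6 + 0 + 0) = -7 + 12 = 5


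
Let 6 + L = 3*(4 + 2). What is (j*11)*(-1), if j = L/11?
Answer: -12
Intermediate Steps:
L = 12 (L = -6 + 3*(4 + 2) = -6 + 3*6 = -6 + 18 = 12)
j = 12/11 ≈ 1.0909
(j*11)*(-1) = ((12/11)*11)*(-1) = 12*(-1) = -12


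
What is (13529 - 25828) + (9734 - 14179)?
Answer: -16744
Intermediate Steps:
(13529 - 25828) + (9734 - 14179) = -12299 - 4445 = -16744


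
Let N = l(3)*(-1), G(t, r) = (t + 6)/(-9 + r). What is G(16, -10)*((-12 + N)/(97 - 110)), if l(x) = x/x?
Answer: -22/19 ≈ -1.1579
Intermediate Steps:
l(x) = 1
G(t, r) = (6 + t)/(-9 + r)
N = -1 (N = 1*(-1) = -1)
G(16, -10)*((-12 + N)/(97 - 110)) = ((6 + 16)/(-9 - 10))*((-12 - 1)/(97 - 110)) = (22/(-19))*(-13/(-13)) = (-1/19*22)*(-13*(-1/13)) = -22/19*1 = -22/19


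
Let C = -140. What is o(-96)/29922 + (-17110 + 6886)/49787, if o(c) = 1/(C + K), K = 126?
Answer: -4282965179/20856172596 ≈ -0.20536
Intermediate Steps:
o(c) = -1/14 (o(c) = 1/(-140 + 126) = 1/(-14) = -1/14)
o(-96)/29922 + (-17110 + 6886)/49787 = -1/14/29922 + (-17110 + 6886)/49787 = -1/14*1/29922 - 10224*1/49787 = -1/418908 - 10224/49787 = -4282965179/20856172596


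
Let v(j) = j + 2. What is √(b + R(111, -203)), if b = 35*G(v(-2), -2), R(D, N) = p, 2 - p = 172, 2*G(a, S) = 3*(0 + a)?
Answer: I*√170 ≈ 13.038*I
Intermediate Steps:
v(j) = 2 + j
G(a, S) = 3*a/2 (G(a, S) = (3*(0 + a))/2 = (3*a)/2 = 3*a/2)
p = -170 (p = 2 - 1*172 = 2 - 172 = -170)
R(D, N) = -170
b = 0 (b = 35*(3*(2 - 2)/2) = 35*((3/2)*0) = 35*0 = 0)
√(b + R(111, -203)) = √(0 - 170) = √(-170) = I*√170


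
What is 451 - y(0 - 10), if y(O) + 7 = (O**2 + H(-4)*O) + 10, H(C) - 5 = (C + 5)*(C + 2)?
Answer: 378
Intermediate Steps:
H(C) = 5 + (2 + C)*(5 + C) (H(C) = 5 + (C + 5)*(C + 2) = 5 + (5 + C)*(2 + C) = 5 + (2 + C)*(5 + C))
y(O) = 3 + O**2 + 3*O (y(O) = -7 + ((O**2 + (15 + (-4)**2 + 7*(-4))*O) + 10) = -7 + ((O**2 + (15 + 16 - 28)*O) + 10) = -7 + ((O**2 + 3*O) + 10) = -7 + (10 + O**2 + 3*O) = 3 + O**2 + 3*O)
451 - y(0 - 10) = 451 - (3 + (0 - 10)**2 + 3*(0 - 10)) = 451 - (3 + (-10)**2 + 3*(-10)) = 451 - (3 + 100 - 30) = 451 - 1*73 = 451 - 73 = 378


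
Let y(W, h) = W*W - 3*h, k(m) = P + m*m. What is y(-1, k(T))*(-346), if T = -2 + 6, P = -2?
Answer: 14186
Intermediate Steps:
T = 4
k(m) = -2 + m² (k(m) = -2 + m*m = -2 + m²)
y(W, h) = W² - 3*h
y(-1, k(T))*(-346) = ((-1)² - 3*(-2 + 4²))*(-346) = (1 - 3*(-2 + 16))*(-346) = (1 - 3*14)*(-346) = (1 - 42)*(-346) = -41*(-346) = 14186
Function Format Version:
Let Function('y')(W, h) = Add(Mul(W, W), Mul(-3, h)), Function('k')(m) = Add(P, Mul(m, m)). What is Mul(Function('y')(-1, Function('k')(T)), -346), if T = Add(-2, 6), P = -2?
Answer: 14186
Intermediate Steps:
T = 4
Function('k')(m) = Add(-2, Pow(m, 2)) (Function('k')(m) = Add(-2, Mul(m, m)) = Add(-2, Pow(m, 2)))
Function('y')(W, h) = Add(Pow(W, 2), Mul(-3, h))
Mul(Function('y')(-1, Function('k')(T)), -346) = Mul(Add(Pow(-1, 2), Mul(-3, Add(-2, Pow(4, 2)))), -346) = Mul(Add(1, Mul(-3, Add(-2, 16))), -346) = Mul(Add(1, Mul(-3, 14)), -346) = Mul(Add(1, -42), -346) = Mul(-41, -346) = 14186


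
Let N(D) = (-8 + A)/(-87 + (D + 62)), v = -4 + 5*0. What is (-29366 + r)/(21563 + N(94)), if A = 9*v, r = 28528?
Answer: -57822/1487803 ≈ -0.038864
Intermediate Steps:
v = -4 (v = -4 + 0 = -4)
A = -36 (A = 9*(-4) = -36)
N(D) = -44/(-25 + D) (N(D) = (-8 - 36)/(-87 + (D + 62)) = -44/(-87 + (62 + D)) = -44/(-25 + D))
(-29366 + r)/(21563 + N(94)) = (-29366 + 28528)/(21563 - 44/(-25 + 94)) = -838/(21563 - 44/69) = -838/1487803/69 = -838*69/1487803 = -57822/1487803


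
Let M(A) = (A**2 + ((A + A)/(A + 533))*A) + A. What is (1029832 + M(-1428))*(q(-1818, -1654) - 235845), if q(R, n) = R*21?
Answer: -751210184904516/895 ≈ -8.3934e+11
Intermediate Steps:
q(R, n) = 21*R
M(A) = A + A**2 + 2*A**2/(533 + A) (M(A) = (A**2 + ((2*A)/(533 + A))*A) + A = (A**2 + (2*A/(533 + A))*A) + A = (A**2 + 2*A**2/(533 + A)) + A = A + A**2 + 2*A**2/(533 + A))
(1029832 + M(-1428))*(q(-1818, -1654) - 235845) = (1029832 - 1428*(533 + (-1428)**2 + 536*(-1428))/(533 - 1428))*(21*(-1818) - 235845) = (1029832 - 1428*(533 + 2039184 - 765408)/(-895))*(-38178 - 235845) = (1029832 - 1428*(-1/895)*1274309)*(-274023) = (1029832 + 1819713252/895)*(-274023) = (2741412892/895)*(-274023) = -751210184904516/895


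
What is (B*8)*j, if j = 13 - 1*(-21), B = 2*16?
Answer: 8704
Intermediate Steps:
B = 32
j = 34 (j = 13 + 21 = 34)
(B*8)*j = (32*8)*34 = 256*34 = 8704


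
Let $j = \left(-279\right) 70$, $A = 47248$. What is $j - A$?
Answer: $-66778$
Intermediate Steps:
$j = -19530$
$j - A = -19530 - 47248 = -66778$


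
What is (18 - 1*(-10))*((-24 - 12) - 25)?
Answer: -1708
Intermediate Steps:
(18 - 1*(-10))*((-24 - 12) - 25) = (18 + 10)*(-36 - 25) = 28*(-61) = -1708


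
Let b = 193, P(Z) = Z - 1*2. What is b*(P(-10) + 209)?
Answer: 38021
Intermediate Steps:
P(Z) = -2 + Z (P(Z) = Z - 2 = -2 + Z)
b*(P(-10) + 209) = 193*((-2 - 10) + 209) = 193*(-12 + 209) = 193*197 = 38021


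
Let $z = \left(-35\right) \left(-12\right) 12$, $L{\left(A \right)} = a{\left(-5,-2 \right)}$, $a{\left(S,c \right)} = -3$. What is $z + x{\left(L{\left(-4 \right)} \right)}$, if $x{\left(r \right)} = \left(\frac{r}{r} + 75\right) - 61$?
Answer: $5055$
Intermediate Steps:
$L{\left(A \right)} = -3$
$z = 5040$ ($z = 420 \cdot 12 = 5040$)
$x{\left(r \right)} = 15$ ($x{\left(r \right)} = \left(1 + 75\right) - 61 = 76 - 61 = 15$)
$z + x{\left(L{\left(-4 \right)} \right)} = 5040 + 15 = 5055$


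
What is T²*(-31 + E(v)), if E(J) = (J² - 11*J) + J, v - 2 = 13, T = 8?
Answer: 2816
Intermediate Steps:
v = 15 (v = 2 + 13 = 15)
E(J) = J² - 10*J
T²*(-31 + E(v)) = 8²*(-31 + 15*(-10 + 15)) = 64*(-31 + 15*5) = 64*(-31 + 75) = 64*44 = 2816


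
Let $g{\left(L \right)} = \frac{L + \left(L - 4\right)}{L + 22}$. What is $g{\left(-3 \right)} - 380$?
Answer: $- \frac{7230}{19} \approx -380.53$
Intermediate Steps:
$g{\left(L \right)} = \frac{-4 + 2 L}{22 + L}$ ($g{\left(L \right)} = \frac{L + \left(-4 + L\right)}{22 + L} = \frac{-4 + 2 L}{22 + L}$)
$g{\left(-3 \right)} - 380 = \frac{2 \left(-2 - 3\right)}{22 - 3} - 380 = 2 \cdot \frac{1}{19} \left(-5\right) - 380 = - \frac{10}{19} - 380 = - \frac{7230}{19}$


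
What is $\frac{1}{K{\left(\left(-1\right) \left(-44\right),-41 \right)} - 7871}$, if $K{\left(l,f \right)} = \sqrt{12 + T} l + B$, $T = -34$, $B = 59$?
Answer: $- \frac{1953}{15267484} - \frac{11 i \sqrt{22}}{15267484} \approx -0.00012792 - 3.3794 \cdot 10^{-6} i$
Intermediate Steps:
$K{\left(l,f \right)} = 59 + i l \sqrt{22}$ ($K{\left(l,f \right)} = \sqrt{12 - 34} l + 59 = \sqrt{-22} l + 59 = i \sqrt{22} l + 59 = i l \sqrt{22} + 59 = 59 + i l \sqrt{22}$)
$\frac{1}{K{\left(\left(-1\right) \left(-44\right),-41 \right)} - 7871} = \frac{1}{\left(59 + i \left(\left(-1\right) \left(-44\right)\right) \sqrt{22}\right) - 7871} = \frac{1}{\left(59 + i 44 \sqrt{22}\right) - 7871} = \frac{1}{\left(59 + 44 i \sqrt{22}\right) - 7871} = \frac{1}{-7812 + 44 i \sqrt{22}}$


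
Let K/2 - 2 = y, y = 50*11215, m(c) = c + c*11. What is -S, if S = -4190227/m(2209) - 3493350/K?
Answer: 598994757901/3716103504 ≈ 161.19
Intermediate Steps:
m(c) = 12*c (m(c) = c + 11*c = 12*c)
y = 560750
K = 1121504 (K = 4 + 2*560750 = 4 + 1121500 = 1121504)
S = -598994757901/3716103504 (S = -4190227/(12*2209) - 3493350/1121504 = -4190227/26508 - 3493350*1/1121504 = -4190227*1/26508 - 1746675/560752 = -4190227/26508 - 1746675/560752 = -598994757901/3716103504 ≈ -161.19)
-S = -1*(-598994757901/3716103504) = 598994757901/3716103504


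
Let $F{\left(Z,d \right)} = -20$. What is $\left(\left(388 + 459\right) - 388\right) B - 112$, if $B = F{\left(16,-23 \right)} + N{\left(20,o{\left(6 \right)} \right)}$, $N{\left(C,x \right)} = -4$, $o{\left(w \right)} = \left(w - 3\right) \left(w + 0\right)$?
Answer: $-11128$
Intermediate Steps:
$o{\left(w \right)} = w \left(-3 + w\right)$ ($o{\left(w \right)} = \left(-3 + w\right) w = w \left(-3 + w\right)$)
$B = -24$ ($B = -20 - 4 = -24$)
$\left(\left(388 + 459\right) - 388\right) B - 112 = \left(\left(388 + 459\right) - 388\right) \left(-24\right) - 112 = \left(847 - 388\right) \left(-24\right) - 112 = 459 \left(-24\right) - 112 = -11016 - 112 = -11128$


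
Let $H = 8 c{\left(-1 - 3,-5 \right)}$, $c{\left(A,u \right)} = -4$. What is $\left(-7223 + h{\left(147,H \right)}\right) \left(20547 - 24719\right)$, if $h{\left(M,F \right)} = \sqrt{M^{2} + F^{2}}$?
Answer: $30134356 - 4172 \sqrt{22633} \approx 2.9507 \cdot 10^{7}$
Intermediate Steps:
$H = -32$ ($H = 8 \left(-4\right) = -32$)
$h{\left(M,F \right)} = \sqrt{F^{2} + M^{2}}$
$\left(-7223 + h{\left(147,H \right)}\right) \left(20547 - 24719\right) = \left(-7223 + \sqrt{\left(-32\right)^{2} + 147^{2}}\right) \left(20547 - 24719\right) = \left(-7223 + \sqrt{1024 + 21609}\right) \left(-4172\right) = \left(-7223 + \sqrt{22633}\right) \left(-4172\right) = 30134356 - 4172 \sqrt{22633}$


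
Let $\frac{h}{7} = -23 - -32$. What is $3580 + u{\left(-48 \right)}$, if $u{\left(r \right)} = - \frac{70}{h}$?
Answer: $\frac{32210}{9} \approx 3578.9$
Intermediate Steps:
$h = 63$ ($h = 7 \left(-23 - -32\right) = 7 \left(-23 + 32\right) = 7 \cdot 9 = 63$)
$u{\left(r \right)} = - \frac{10}{9}$ ($u{\left(r \right)} = - \frac{70}{63} = \left(-70\right) \frac{1}{63} = - \frac{10}{9}$)
$3580 + u{\left(-48 \right)} = 3580 - \frac{10}{9} = \frac{32210}{9}$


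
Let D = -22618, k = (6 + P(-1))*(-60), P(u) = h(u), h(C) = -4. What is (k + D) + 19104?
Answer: -3634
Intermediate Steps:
P(u) = -4
k = -120 (k = (6 - 4)*(-60) = 2*(-60) = -120)
(k + D) + 19104 = (-120 - 22618) + 19104 = -22738 + 19104 = -3634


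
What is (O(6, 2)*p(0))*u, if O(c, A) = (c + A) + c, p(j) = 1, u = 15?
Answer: 210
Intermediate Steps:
O(c, A) = A + 2*c (O(c, A) = (A + c) + c = A + 2*c)
(O(6, 2)*p(0))*u = ((2 + 2*6)*1)*15 = ((2 + 12)*1)*15 = (14*1)*15 = 14*15 = 210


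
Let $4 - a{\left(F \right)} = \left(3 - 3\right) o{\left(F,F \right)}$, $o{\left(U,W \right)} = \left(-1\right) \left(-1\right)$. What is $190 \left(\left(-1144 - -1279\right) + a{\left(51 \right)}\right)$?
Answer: $26410$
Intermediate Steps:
$o{\left(U,W \right)} = 1$
$a{\left(F \right)} = 4$ ($a{\left(F \right)} = 4 - \left(3 - 3\right) 1 = 4 - 0 \cdot 1 = 4 - 0 = 4 + 0 = 4$)
$190 \left(\left(-1144 - -1279\right) + a{\left(51 \right)}\right) = 190 \left(\left(-1144 - -1279\right) + 4\right) = 190 \left(\left(-1144 + 1279\right) + 4\right) = 190 \left(135 + 4\right) = 190 \cdot 139 = 26410$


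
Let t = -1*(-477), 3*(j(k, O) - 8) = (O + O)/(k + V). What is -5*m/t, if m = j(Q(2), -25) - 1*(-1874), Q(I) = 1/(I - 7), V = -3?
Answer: -226465/11448 ≈ -19.782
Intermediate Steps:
Q(I) = 1/(-7 + I)
j(k, O) = 8 + 2*O/(3*(-3 + k)) (j(k, O) = 8 + ((O + O)/(k - 3))/3 = 8 + ((2*O)/(-3 + k))/3 = 8 + (2*O/(-3 + k))/3 = 8 + 2*O/(3*(-3 + k)))
m = 45293/24 (m = 2*(-36 - 25 + 12/(-7 + 2))/(3*(-3 + 1/(-7 + 2))) - 1*(-1874) = 2*(-36 - 25 + 12/(-5))/(3*(-3 + 1/(-5))) + 1874 = 2*(-36 - 25 + 12*(-1/5))/(3*(-3 - 1/5)) + 1874 = 2*(-36 - 25 - 12/5)/(3*(-16/5)) + 1874 = (2/3)*(-5/16)*(-317/5) + 1874 = 317/24 + 1874 = 45293/24 ≈ 1887.2)
t = 477
-5*m/t = -226465/(24*477) = -5*45293/11448 = -226465/11448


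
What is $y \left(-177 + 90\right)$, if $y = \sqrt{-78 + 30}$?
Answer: $- 348 i \sqrt{3} \approx - 602.75 i$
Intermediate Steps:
$y = 4 i \sqrt{3}$ ($y = \sqrt{-48} = 4 i \sqrt{3} \approx 6.9282 i$)
$y \left(-177 + 90\right) = 4 i \sqrt{3} \left(-177 + 90\right) = 4 i \sqrt{3} \left(-87\right) = - 348 i \sqrt{3}$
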